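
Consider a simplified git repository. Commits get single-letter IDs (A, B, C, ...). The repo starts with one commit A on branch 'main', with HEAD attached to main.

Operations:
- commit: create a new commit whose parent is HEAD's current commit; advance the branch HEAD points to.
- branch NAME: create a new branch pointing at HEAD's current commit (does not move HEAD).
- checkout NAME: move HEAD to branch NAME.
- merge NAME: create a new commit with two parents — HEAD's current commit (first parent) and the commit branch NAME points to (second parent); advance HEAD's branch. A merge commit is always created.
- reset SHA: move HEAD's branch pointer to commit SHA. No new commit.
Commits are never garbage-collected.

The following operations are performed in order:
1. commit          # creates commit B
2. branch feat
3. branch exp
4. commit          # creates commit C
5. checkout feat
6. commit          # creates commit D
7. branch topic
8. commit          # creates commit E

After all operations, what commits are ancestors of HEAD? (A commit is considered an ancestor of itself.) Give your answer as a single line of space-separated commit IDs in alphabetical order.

Answer: A B D E

Derivation:
After op 1 (commit): HEAD=main@B [main=B]
After op 2 (branch): HEAD=main@B [feat=B main=B]
After op 3 (branch): HEAD=main@B [exp=B feat=B main=B]
After op 4 (commit): HEAD=main@C [exp=B feat=B main=C]
After op 5 (checkout): HEAD=feat@B [exp=B feat=B main=C]
After op 6 (commit): HEAD=feat@D [exp=B feat=D main=C]
After op 7 (branch): HEAD=feat@D [exp=B feat=D main=C topic=D]
After op 8 (commit): HEAD=feat@E [exp=B feat=E main=C topic=D]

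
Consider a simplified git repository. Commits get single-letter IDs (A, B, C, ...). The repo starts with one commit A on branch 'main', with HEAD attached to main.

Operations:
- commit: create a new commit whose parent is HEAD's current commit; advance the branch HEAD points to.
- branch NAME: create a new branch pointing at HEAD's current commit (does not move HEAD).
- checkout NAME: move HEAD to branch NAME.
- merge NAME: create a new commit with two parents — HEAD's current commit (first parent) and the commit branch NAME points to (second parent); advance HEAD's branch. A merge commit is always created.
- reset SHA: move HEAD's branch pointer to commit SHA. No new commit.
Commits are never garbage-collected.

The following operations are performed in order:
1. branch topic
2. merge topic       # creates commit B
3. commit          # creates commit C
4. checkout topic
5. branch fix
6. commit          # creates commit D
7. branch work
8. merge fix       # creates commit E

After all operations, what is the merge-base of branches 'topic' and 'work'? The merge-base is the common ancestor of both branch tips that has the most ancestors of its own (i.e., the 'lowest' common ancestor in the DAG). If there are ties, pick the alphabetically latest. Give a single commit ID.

After op 1 (branch): HEAD=main@A [main=A topic=A]
After op 2 (merge): HEAD=main@B [main=B topic=A]
After op 3 (commit): HEAD=main@C [main=C topic=A]
After op 4 (checkout): HEAD=topic@A [main=C topic=A]
After op 5 (branch): HEAD=topic@A [fix=A main=C topic=A]
After op 6 (commit): HEAD=topic@D [fix=A main=C topic=D]
After op 7 (branch): HEAD=topic@D [fix=A main=C topic=D work=D]
After op 8 (merge): HEAD=topic@E [fix=A main=C topic=E work=D]
ancestors(topic=E): ['A', 'D', 'E']
ancestors(work=D): ['A', 'D']
common: ['A', 'D']

Answer: D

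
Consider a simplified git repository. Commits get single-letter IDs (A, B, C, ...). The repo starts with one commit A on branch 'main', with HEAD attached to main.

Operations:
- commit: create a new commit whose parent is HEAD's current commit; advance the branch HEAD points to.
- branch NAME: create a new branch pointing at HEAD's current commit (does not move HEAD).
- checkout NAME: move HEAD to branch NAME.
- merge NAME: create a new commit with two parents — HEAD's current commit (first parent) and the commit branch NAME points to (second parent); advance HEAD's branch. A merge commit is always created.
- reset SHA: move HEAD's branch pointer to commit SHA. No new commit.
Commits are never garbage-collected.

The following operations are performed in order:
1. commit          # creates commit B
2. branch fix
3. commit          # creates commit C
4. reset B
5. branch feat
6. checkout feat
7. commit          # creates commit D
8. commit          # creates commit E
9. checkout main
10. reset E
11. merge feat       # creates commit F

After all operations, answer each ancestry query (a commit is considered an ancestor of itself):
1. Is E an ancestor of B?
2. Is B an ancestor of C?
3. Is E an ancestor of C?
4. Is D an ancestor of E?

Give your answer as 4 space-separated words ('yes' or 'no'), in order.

After op 1 (commit): HEAD=main@B [main=B]
After op 2 (branch): HEAD=main@B [fix=B main=B]
After op 3 (commit): HEAD=main@C [fix=B main=C]
After op 4 (reset): HEAD=main@B [fix=B main=B]
After op 5 (branch): HEAD=main@B [feat=B fix=B main=B]
After op 6 (checkout): HEAD=feat@B [feat=B fix=B main=B]
After op 7 (commit): HEAD=feat@D [feat=D fix=B main=B]
After op 8 (commit): HEAD=feat@E [feat=E fix=B main=B]
After op 9 (checkout): HEAD=main@B [feat=E fix=B main=B]
After op 10 (reset): HEAD=main@E [feat=E fix=B main=E]
After op 11 (merge): HEAD=main@F [feat=E fix=B main=F]
ancestors(B) = {A,B}; E in? no
ancestors(C) = {A,B,C}; B in? yes
ancestors(C) = {A,B,C}; E in? no
ancestors(E) = {A,B,D,E}; D in? yes

Answer: no yes no yes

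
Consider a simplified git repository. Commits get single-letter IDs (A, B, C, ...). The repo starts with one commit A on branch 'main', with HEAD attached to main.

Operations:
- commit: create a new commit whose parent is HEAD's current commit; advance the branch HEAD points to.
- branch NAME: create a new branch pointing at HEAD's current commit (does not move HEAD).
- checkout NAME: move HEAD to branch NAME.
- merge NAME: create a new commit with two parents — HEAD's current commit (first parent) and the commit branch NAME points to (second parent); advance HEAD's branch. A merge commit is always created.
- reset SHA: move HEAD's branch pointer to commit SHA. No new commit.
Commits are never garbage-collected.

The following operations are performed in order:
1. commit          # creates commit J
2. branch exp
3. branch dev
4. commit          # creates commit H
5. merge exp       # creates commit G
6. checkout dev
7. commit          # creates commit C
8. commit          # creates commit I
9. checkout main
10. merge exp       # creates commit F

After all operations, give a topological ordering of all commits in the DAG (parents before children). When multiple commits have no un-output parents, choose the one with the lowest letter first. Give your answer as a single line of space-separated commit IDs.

Answer: A J C H G F I

Derivation:
After op 1 (commit): HEAD=main@J [main=J]
After op 2 (branch): HEAD=main@J [exp=J main=J]
After op 3 (branch): HEAD=main@J [dev=J exp=J main=J]
After op 4 (commit): HEAD=main@H [dev=J exp=J main=H]
After op 5 (merge): HEAD=main@G [dev=J exp=J main=G]
After op 6 (checkout): HEAD=dev@J [dev=J exp=J main=G]
After op 7 (commit): HEAD=dev@C [dev=C exp=J main=G]
After op 8 (commit): HEAD=dev@I [dev=I exp=J main=G]
After op 9 (checkout): HEAD=main@G [dev=I exp=J main=G]
After op 10 (merge): HEAD=main@F [dev=I exp=J main=F]
commit A: parents=[]
commit C: parents=['J']
commit F: parents=['G', 'J']
commit G: parents=['H', 'J']
commit H: parents=['J']
commit I: parents=['C']
commit J: parents=['A']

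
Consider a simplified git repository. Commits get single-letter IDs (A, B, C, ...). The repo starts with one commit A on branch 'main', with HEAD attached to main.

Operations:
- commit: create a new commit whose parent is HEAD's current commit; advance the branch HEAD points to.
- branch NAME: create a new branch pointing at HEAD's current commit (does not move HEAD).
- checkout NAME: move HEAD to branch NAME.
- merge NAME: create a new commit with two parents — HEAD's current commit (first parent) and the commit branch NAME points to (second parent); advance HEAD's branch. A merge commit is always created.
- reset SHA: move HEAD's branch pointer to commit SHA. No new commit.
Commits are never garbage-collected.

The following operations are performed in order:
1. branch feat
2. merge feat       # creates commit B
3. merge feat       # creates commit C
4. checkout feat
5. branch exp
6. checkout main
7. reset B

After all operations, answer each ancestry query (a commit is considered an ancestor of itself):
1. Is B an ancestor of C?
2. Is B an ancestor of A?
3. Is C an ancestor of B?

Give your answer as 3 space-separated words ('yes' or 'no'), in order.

Answer: yes no no

Derivation:
After op 1 (branch): HEAD=main@A [feat=A main=A]
After op 2 (merge): HEAD=main@B [feat=A main=B]
After op 3 (merge): HEAD=main@C [feat=A main=C]
After op 4 (checkout): HEAD=feat@A [feat=A main=C]
After op 5 (branch): HEAD=feat@A [exp=A feat=A main=C]
After op 6 (checkout): HEAD=main@C [exp=A feat=A main=C]
After op 7 (reset): HEAD=main@B [exp=A feat=A main=B]
ancestors(C) = {A,B,C}; B in? yes
ancestors(A) = {A}; B in? no
ancestors(B) = {A,B}; C in? no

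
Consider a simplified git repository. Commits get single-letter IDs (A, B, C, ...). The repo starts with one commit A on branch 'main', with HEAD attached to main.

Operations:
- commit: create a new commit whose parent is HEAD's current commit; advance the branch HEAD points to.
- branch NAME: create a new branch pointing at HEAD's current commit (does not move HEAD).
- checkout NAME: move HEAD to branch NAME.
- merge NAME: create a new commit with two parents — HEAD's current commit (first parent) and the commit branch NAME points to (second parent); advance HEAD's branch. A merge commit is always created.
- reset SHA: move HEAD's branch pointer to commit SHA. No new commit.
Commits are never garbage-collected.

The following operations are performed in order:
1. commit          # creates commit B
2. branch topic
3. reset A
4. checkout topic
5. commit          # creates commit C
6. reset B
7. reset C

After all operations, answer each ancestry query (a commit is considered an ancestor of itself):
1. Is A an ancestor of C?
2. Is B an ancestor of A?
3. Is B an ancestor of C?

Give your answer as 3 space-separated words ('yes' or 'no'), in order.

After op 1 (commit): HEAD=main@B [main=B]
After op 2 (branch): HEAD=main@B [main=B topic=B]
After op 3 (reset): HEAD=main@A [main=A topic=B]
After op 4 (checkout): HEAD=topic@B [main=A topic=B]
After op 5 (commit): HEAD=topic@C [main=A topic=C]
After op 6 (reset): HEAD=topic@B [main=A topic=B]
After op 7 (reset): HEAD=topic@C [main=A topic=C]
ancestors(C) = {A,B,C}; A in? yes
ancestors(A) = {A}; B in? no
ancestors(C) = {A,B,C}; B in? yes

Answer: yes no yes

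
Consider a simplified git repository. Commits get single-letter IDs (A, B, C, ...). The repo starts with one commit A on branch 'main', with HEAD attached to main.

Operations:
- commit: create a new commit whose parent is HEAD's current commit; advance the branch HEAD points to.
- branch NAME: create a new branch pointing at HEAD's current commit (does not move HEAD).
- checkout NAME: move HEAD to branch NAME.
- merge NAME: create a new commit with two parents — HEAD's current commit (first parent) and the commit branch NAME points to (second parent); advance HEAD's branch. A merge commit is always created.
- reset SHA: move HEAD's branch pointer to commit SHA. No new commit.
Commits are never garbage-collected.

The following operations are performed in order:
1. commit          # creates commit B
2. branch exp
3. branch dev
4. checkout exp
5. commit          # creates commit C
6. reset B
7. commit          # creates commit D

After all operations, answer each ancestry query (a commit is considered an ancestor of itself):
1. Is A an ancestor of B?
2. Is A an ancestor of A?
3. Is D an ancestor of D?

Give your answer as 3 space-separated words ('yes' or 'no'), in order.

Answer: yes yes yes

Derivation:
After op 1 (commit): HEAD=main@B [main=B]
After op 2 (branch): HEAD=main@B [exp=B main=B]
After op 3 (branch): HEAD=main@B [dev=B exp=B main=B]
After op 4 (checkout): HEAD=exp@B [dev=B exp=B main=B]
After op 5 (commit): HEAD=exp@C [dev=B exp=C main=B]
After op 6 (reset): HEAD=exp@B [dev=B exp=B main=B]
After op 7 (commit): HEAD=exp@D [dev=B exp=D main=B]
ancestors(B) = {A,B}; A in? yes
ancestors(A) = {A}; A in? yes
ancestors(D) = {A,B,D}; D in? yes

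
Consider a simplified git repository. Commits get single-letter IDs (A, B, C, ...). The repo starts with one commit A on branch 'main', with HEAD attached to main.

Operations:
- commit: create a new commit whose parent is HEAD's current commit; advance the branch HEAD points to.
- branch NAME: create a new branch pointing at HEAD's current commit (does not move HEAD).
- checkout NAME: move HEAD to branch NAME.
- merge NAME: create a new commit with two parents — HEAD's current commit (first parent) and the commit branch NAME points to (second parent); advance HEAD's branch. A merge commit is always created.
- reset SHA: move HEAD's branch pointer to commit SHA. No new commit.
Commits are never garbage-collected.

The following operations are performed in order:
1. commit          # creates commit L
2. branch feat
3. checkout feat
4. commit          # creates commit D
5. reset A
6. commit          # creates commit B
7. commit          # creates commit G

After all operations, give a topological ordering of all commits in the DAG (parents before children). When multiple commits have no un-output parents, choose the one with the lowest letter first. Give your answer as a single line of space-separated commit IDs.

Answer: A B G L D

Derivation:
After op 1 (commit): HEAD=main@L [main=L]
After op 2 (branch): HEAD=main@L [feat=L main=L]
After op 3 (checkout): HEAD=feat@L [feat=L main=L]
After op 4 (commit): HEAD=feat@D [feat=D main=L]
After op 5 (reset): HEAD=feat@A [feat=A main=L]
After op 6 (commit): HEAD=feat@B [feat=B main=L]
After op 7 (commit): HEAD=feat@G [feat=G main=L]
commit A: parents=[]
commit B: parents=['A']
commit D: parents=['L']
commit G: parents=['B']
commit L: parents=['A']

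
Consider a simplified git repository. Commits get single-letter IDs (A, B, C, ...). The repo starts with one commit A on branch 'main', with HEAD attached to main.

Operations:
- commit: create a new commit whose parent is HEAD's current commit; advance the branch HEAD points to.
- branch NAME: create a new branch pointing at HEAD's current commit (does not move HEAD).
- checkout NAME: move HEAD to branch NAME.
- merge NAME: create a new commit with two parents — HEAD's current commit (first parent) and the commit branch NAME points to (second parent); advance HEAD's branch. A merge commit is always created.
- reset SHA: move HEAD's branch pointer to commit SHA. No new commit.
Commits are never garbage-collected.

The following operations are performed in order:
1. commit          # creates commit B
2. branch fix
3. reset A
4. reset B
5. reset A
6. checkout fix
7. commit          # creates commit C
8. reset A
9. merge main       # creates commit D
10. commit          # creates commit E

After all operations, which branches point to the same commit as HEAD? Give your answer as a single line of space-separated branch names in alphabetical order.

Answer: fix

Derivation:
After op 1 (commit): HEAD=main@B [main=B]
After op 2 (branch): HEAD=main@B [fix=B main=B]
After op 3 (reset): HEAD=main@A [fix=B main=A]
After op 4 (reset): HEAD=main@B [fix=B main=B]
After op 5 (reset): HEAD=main@A [fix=B main=A]
After op 6 (checkout): HEAD=fix@B [fix=B main=A]
After op 7 (commit): HEAD=fix@C [fix=C main=A]
After op 8 (reset): HEAD=fix@A [fix=A main=A]
After op 9 (merge): HEAD=fix@D [fix=D main=A]
After op 10 (commit): HEAD=fix@E [fix=E main=A]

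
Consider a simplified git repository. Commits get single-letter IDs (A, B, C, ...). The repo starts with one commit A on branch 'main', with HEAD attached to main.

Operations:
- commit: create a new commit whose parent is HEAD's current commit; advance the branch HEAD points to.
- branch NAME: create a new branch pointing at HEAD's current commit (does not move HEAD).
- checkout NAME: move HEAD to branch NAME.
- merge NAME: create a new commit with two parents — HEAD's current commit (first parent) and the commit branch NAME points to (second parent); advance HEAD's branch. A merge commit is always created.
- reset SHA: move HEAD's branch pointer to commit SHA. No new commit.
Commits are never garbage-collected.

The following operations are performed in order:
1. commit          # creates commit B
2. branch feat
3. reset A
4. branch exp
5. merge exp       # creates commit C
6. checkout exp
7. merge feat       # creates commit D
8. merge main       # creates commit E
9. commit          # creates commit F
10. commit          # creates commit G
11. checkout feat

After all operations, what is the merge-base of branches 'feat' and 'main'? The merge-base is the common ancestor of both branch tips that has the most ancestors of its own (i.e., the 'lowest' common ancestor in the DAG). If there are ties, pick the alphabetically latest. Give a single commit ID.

Answer: A

Derivation:
After op 1 (commit): HEAD=main@B [main=B]
After op 2 (branch): HEAD=main@B [feat=B main=B]
After op 3 (reset): HEAD=main@A [feat=B main=A]
After op 4 (branch): HEAD=main@A [exp=A feat=B main=A]
After op 5 (merge): HEAD=main@C [exp=A feat=B main=C]
After op 6 (checkout): HEAD=exp@A [exp=A feat=B main=C]
After op 7 (merge): HEAD=exp@D [exp=D feat=B main=C]
After op 8 (merge): HEAD=exp@E [exp=E feat=B main=C]
After op 9 (commit): HEAD=exp@F [exp=F feat=B main=C]
After op 10 (commit): HEAD=exp@G [exp=G feat=B main=C]
After op 11 (checkout): HEAD=feat@B [exp=G feat=B main=C]
ancestors(feat=B): ['A', 'B']
ancestors(main=C): ['A', 'C']
common: ['A']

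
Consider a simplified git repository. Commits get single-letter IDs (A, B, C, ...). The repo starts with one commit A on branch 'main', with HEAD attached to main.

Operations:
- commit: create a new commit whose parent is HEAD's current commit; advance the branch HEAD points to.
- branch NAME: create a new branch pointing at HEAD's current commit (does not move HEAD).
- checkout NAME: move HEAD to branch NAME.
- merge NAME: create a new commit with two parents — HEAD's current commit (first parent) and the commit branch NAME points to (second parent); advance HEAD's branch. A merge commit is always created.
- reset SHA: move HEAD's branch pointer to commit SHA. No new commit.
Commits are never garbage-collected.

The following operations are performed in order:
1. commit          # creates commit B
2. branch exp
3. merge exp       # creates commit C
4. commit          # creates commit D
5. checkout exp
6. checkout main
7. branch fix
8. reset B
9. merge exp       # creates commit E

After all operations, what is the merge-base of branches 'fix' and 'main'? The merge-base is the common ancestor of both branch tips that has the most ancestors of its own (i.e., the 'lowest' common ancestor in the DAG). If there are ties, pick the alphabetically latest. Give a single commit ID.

After op 1 (commit): HEAD=main@B [main=B]
After op 2 (branch): HEAD=main@B [exp=B main=B]
After op 3 (merge): HEAD=main@C [exp=B main=C]
After op 4 (commit): HEAD=main@D [exp=B main=D]
After op 5 (checkout): HEAD=exp@B [exp=B main=D]
After op 6 (checkout): HEAD=main@D [exp=B main=D]
After op 7 (branch): HEAD=main@D [exp=B fix=D main=D]
After op 8 (reset): HEAD=main@B [exp=B fix=D main=B]
After op 9 (merge): HEAD=main@E [exp=B fix=D main=E]
ancestors(fix=D): ['A', 'B', 'C', 'D']
ancestors(main=E): ['A', 'B', 'E']
common: ['A', 'B']

Answer: B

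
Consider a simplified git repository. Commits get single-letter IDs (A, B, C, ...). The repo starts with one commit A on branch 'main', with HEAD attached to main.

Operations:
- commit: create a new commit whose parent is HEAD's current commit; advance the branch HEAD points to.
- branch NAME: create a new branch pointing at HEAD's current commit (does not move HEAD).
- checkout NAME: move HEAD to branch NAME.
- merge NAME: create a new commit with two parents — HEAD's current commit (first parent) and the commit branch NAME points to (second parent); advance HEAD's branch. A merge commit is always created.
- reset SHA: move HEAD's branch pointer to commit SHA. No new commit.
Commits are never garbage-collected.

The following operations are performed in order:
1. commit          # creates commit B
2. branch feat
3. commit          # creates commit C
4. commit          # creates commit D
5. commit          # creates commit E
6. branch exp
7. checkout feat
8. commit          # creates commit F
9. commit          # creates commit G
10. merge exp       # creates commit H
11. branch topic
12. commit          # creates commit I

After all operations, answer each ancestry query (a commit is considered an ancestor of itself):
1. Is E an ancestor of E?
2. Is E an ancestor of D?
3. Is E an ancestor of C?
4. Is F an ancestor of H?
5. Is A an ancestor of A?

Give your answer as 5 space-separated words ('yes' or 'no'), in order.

After op 1 (commit): HEAD=main@B [main=B]
After op 2 (branch): HEAD=main@B [feat=B main=B]
After op 3 (commit): HEAD=main@C [feat=B main=C]
After op 4 (commit): HEAD=main@D [feat=B main=D]
After op 5 (commit): HEAD=main@E [feat=B main=E]
After op 6 (branch): HEAD=main@E [exp=E feat=B main=E]
After op 7 (checkout): HEAD=feat@B [exp=E feat=B main=E]
After op 8 (commit): HEAD=feat@F [exp=E feat=F main=E]
After op 9 (commit): HEAD=feat@G [exp=E feat=G main=E]
After op 10 (merge): HEAD=feat@H [exp=E feat=H main=E]
After op 11 (branch): HEAD=feat@H [exp=E feat=H main=E topic=H]
After op 12 (commit): HEAD=feat@I [exp=E feat=I main=E topic=H]
ancestors(E) = {A,B,C,D,E}; E in? yes
ancestors(D) = {A,B,C,D}; E in? no
ancestors(C) = {A,B,C}; E in? no
ancestors(H) = {A,B,C,D,E,F,G,H}; F in? yes
ancestors(A) = {A}; A in? yes

Answer: yes no no yes yes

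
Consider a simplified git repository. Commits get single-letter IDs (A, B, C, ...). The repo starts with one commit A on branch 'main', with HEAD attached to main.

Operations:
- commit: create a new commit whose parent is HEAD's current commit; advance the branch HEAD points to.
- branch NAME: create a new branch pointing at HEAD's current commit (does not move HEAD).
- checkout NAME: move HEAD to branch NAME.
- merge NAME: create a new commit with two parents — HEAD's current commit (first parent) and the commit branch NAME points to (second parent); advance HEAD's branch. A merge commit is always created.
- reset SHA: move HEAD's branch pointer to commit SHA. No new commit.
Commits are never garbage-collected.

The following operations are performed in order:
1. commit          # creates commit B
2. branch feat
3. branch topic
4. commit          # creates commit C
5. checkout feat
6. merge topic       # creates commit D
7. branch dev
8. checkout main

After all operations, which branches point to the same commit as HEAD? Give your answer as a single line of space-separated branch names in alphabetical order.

Answer: main

Derivation:
After op 1 (commit): HEAD=main@B [main=B]
After op 2 (branch): HEAD=main@B [feat=B main=B]
After op 3 (branch): HEAD=main@B [feat=B main=B topic=B]
After op 4 (commit): HEAD=main@C [feat=B main=C topic=B]
After op 5 (checkout): HEAD=feat@B [feat=B main=C topic=B]
After op 6 (merge): HEAD=feat@D [feat=D main=C topic=B]
After op 7 (branch): HEAD=feat@D [dev=D feat=D main=C topic=B]
After op 8 (checkout): HEAD=main@C [dev=D feat=D main=C topic=B]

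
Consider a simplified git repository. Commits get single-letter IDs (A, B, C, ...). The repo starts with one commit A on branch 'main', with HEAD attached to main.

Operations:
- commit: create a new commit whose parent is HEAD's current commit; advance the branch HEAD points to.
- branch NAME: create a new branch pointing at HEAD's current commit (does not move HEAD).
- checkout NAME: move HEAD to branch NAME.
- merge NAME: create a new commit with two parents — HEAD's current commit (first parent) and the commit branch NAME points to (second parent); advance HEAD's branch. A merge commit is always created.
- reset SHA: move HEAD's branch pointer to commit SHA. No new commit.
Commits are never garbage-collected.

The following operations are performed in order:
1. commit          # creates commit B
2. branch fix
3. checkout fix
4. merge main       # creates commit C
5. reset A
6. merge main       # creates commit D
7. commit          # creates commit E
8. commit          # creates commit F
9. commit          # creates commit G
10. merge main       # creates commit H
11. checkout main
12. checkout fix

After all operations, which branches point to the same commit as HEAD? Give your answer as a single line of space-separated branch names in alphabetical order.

Answer: fix

Derivation:
After op 1 (commit): HEAD=main@B [main=B]
After op 2 (branch): HEAD=main@B [fix=B main=B]
After op 3 (checkout): HEAD=fix@B [fix=B main=B]
After op 4 (merge): HEAD=fix@C [fix=C main=B]
After op 5 (reset): HEAD=fix@A [fix=A main=B]
After op 6 (merge): HEAD=fix@D [fix=D main=B]
After op 7 (commit): HEAD=fix@E [fix=E main=B]
After op 8 (commit): HEAD=fix@F [fix=F main=B]
After op 9 (commit): HEAD=fix@G [fix=G main=B]
After op 10 (merge): HEAD=fix@H [fix=H main=B]
After op 11 (checkout): HEAD=main@B [fix=H main=B]
After op 12 (checkout): HEAD=fix@H [fix=H main=B]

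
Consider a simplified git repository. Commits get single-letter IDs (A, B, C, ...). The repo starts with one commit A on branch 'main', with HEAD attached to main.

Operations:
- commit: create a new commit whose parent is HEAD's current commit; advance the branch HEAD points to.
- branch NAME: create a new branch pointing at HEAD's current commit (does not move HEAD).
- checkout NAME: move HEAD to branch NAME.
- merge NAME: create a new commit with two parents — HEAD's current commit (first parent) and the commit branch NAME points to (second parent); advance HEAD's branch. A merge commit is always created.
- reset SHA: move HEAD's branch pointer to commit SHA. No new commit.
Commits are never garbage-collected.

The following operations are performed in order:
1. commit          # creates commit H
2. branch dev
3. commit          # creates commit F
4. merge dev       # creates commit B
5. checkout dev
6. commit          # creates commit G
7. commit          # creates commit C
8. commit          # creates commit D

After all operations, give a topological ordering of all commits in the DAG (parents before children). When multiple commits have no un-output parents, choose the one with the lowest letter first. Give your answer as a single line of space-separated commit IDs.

Answer: A H F B G C D

Derivation:
After op 1 (commit): HEAD=main@H [main=H]
After op 2 (branch): HEAD=main@H [dev=H main=H]
After op 3 (commit): HEAD=main@F [dev=H main=F]
After op 4 (merge): HEAD=main@B [dev=H main=B]
After op 5 (checkout): HEAD=dev@H [dev=H main=B]
After op 6 (commit): HEAD=dev@G [dev=G main=B]
After op 7 (commit): HEAD=dev@C [dev=C main=B]
After op 8 (commit): HEAD=dev@D [dev=D main=B]
commit A: parents=[]
commit B: parents=['F', 'H']
commit C: parents=['G']
commit D: parents=['C']
commit F: parents=['H']
commit G: parents=['H']
commit H: parents=['A']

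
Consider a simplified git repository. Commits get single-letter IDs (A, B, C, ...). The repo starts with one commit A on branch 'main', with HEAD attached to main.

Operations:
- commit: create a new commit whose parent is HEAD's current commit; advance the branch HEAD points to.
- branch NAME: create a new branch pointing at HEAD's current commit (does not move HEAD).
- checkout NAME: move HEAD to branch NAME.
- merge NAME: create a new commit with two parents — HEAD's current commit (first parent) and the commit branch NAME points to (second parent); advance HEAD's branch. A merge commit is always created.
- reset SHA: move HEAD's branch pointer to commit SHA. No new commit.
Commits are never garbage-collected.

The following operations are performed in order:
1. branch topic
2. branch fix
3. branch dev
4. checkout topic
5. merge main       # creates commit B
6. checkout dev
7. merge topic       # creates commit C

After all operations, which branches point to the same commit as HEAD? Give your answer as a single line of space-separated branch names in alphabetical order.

After op 1 (branch): HEAD=main@A [main=A topic=A]
After op 2 (branch): HEAD=main@A [fix=A main=A topic=A]
After op 3 (branch): HEAD=main@A [dev=A fix=A main=A topic=A]
After op 4 (checkout): HEAD=topic@A [dev=A fix=A main=A topic=A]
After op 5 (merge): HEAD=topic@B [dev=A fix=A main=A topic=B]
After op 6 (checkout): HEAD=dev@A [dev=A fix=A main=A topic=B]
After op 7 (merge): HEAD=dev@C [dev=C fix=A main=A topic=B]

Answer: dev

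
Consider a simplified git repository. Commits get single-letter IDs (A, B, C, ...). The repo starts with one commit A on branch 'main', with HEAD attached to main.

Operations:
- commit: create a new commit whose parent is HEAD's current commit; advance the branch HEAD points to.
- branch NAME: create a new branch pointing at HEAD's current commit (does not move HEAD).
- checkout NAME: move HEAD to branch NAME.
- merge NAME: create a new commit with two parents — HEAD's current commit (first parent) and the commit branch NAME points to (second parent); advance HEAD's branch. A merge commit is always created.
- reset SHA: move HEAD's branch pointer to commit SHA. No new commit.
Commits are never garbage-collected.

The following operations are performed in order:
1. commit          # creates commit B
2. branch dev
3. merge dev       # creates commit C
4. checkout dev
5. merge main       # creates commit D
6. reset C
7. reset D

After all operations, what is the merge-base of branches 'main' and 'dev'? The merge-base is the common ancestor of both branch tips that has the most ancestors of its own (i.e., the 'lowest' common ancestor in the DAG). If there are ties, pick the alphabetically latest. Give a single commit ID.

After op 1 (commit): HEAD=main@B [main=B]
After op 2 (branch): HEAD=main@B [dev=B main=B]
After op 3 (merge): HEAD=main@C [dev=B main=C]
After op 4 (checkout): HEAD=dev@B [dev=B main=C]
After op 5 (merge): HEAD=dev@D [dev=D main=C]
After op 6 (reset): HEAD=dev@C [dev=C main=C]
After op 7 (reset): HEAD=dev@D [dev=D main=C]
ancestors(main=C): ['A', 'B', 'C']
ancestors(dev=D): ['A', 'B', 'C', 'D']
common: ['A', 'B', 'C']

Answer: C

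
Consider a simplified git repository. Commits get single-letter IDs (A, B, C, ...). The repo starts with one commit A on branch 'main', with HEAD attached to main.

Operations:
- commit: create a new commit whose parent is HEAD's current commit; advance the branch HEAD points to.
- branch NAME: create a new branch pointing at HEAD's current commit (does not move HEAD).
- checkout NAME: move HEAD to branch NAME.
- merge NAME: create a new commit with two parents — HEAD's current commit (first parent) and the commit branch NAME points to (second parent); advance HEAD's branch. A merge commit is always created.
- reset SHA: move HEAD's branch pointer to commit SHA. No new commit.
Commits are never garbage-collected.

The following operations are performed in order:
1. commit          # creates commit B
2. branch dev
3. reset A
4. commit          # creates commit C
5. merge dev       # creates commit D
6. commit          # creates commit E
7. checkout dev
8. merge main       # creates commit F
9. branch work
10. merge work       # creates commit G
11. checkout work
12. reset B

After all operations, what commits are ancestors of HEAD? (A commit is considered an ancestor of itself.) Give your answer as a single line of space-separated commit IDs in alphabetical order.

After op 1 (commit): HEAD=main@B [main=B]
After op 2 (branch): HEAD=main@B [dev=B main=B]
After op 3 (reset): HEAD=main@A [dev=B main=A]
After op 4 (commit): HEAD=main@C [dev=B main=C]
After op 5 (merge): HEAD=main@D [dev=B main=D]
After op 6 (commit): HEAD=main@E [dev=B main=E]
After op 7 (checkout): HEAD=dev@B [dev=B main=E]
After op 8 (merge): HEAD=dev@F [dev=F main=E]
After op 9 (branch): HEAD=dev@F [dev=F main=E work=F]
After op 10 (merge): HEAD=dev@G [dev=G main=E work=F]
After op 11 (checkout): HEAD=work@F [dev=G main=E work=F]
After op 12 (reset): HEAD=work@B [dev=G main=E work=B]

Answer: A B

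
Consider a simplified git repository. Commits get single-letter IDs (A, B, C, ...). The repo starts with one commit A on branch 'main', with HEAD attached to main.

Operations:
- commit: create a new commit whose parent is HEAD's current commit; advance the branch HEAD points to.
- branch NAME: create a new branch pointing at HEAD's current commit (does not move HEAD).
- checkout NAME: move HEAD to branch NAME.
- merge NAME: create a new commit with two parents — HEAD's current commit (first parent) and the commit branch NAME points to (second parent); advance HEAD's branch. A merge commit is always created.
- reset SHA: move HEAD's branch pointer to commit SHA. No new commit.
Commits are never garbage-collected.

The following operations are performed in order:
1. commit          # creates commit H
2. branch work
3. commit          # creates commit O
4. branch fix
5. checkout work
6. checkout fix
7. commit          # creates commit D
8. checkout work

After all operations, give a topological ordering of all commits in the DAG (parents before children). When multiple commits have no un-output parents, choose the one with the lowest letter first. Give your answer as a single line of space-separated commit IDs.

After op 1 (commit): HEAD=main@H [main=H]
After op 2 (branch): HEAD=main@H [main=H work=H]
After op 3 (commit): HEAD=main@O [main=O work=H]
After op 4 (branch): HEAD=main@O [fix=O main=O work=H]
After op 5 (checkout): HEAD=work@H [fix=O main=O work=H]
After op 6 (checkout): HEAD=fix@O [fix=O main=O work=H]
After op 7 (commit): HEAD=fix@D [fix=D main=O work=H]
After op 8 (checkout): HEAD=work@H [fix=D main=O work=H]
commit A: parents=[]
commit D: parents=['O']
commit H: parents=['A']
commit O: parents=['H']

Answer: A H O D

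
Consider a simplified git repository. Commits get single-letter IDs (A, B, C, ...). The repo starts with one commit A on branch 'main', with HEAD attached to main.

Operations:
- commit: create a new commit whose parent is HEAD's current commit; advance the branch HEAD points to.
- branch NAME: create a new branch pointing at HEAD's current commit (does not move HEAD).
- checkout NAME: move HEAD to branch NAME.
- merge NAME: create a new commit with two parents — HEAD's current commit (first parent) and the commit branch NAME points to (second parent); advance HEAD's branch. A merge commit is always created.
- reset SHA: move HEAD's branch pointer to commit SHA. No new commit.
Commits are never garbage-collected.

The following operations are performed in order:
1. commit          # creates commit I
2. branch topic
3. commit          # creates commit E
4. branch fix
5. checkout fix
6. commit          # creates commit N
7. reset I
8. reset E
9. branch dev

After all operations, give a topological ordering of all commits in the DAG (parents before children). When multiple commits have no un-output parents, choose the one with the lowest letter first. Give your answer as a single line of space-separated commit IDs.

Answer: A I E N

Derivation:
After op 1 (commit): HEAD=main@I [main=I]
After op 2 (branch): HEAD=main@I [main=I topic=I]
After op 3 (commit): HEAD=main@E [main=E topic=I]
After op 4 (branch): HEAD=main@E [fix=E main=E topic=I]
After op 5 (checkout): HEAD=fix@E [fix=E main=E topic=I]
After op 6 (commit): HEAD=fix@N [fix=N main=E topic=I]
After op 7 (reset): HEAD=fix@I [fix=I main=E topic=I]
After op 8 (reset): HEAD=fix@E [fix=E main=E topic=I]
After op 9 (branch): HEAD=fix@E [dev=E fix=E main=E topic=I]
commit A: parents=[]
commit E: parents=['I']
commit I: parents=['A']
commit N: parents=['E']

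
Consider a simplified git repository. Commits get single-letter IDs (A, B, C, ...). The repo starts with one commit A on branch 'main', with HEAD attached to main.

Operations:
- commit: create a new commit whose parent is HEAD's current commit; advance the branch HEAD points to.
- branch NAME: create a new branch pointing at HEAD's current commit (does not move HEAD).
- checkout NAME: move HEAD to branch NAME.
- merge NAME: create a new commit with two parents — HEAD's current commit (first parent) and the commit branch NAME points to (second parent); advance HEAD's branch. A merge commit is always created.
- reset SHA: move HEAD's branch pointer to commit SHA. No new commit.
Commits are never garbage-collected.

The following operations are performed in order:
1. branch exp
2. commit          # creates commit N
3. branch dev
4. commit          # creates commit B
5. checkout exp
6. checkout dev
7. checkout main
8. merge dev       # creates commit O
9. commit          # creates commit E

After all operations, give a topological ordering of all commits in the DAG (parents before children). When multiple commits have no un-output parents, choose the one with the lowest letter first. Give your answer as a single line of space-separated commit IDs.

Answer: A N B O E

Derivation:
After op 1 (branch): HEAD=main@A [exp=A main=A]
After op 2 (commit): HEAD=main@N [exp=A main=N]
After op 3 (branch): HEAD=main@N [dev=N exp=A main=N]
After op 4 (commit): HEAD=main@B [dev=N exp=A main=B]
After op 5 (checkout): HEAD=exp@A [dev=N exp=A main=B]
After op 6 (checkout): HEAD=dev@N [dev=N exp=A main=B]
After op 7 (checkout): HEAD=main@B [dev=N exp=A main=B]
After op 8 (merge): HEAD=main@O [dev=N exp=A main=O]
After op 9 (commit): HEAD=main@E [dev=N exp=A main=E]
commit A: parents=[]
commit B: parents=['N']
commit E: parents=['O']
commit N: parents=['A']
commit O: parents=['B', 'N']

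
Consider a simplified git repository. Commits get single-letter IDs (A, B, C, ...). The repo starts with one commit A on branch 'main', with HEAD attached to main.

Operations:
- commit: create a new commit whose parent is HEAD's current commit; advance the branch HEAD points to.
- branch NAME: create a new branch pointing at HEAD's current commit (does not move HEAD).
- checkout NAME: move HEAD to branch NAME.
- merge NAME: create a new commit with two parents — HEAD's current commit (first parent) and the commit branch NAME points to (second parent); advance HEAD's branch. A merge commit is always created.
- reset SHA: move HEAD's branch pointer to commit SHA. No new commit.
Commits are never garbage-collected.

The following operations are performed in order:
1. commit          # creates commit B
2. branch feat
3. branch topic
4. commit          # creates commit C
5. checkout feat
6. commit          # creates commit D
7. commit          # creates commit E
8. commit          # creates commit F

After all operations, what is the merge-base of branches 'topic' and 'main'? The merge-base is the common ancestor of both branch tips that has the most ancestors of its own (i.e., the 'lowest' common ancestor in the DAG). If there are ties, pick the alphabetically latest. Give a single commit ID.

After op 1 (commit): HEAD=main@B [main=B]
After op 2 (branch): HEAD=main@B [feat=B main=B]
After op 3 (branch): HEAD=main@B [feat=B main=B topic=B]
After op 4 (commit): HEAD=main@C [feat=B main=C topic=B]
After op 5 (checkout): HEAD=feat@B [feat=B main=C topic=B]
After op 6 (commit): HEAD=feat@D [feat=D main=C topic=B]
After op 7 (commit): HEAD=feat@E [feat=E main=C topic=B]
After op 8 (commit): HEAD=feat@F [feat=F main=C topic=B]
ancestors(topic=B): ['A', 'B']
ancestors(main=C): ['A', 'B', 'C']
common: ['A', 'B']

Answer: B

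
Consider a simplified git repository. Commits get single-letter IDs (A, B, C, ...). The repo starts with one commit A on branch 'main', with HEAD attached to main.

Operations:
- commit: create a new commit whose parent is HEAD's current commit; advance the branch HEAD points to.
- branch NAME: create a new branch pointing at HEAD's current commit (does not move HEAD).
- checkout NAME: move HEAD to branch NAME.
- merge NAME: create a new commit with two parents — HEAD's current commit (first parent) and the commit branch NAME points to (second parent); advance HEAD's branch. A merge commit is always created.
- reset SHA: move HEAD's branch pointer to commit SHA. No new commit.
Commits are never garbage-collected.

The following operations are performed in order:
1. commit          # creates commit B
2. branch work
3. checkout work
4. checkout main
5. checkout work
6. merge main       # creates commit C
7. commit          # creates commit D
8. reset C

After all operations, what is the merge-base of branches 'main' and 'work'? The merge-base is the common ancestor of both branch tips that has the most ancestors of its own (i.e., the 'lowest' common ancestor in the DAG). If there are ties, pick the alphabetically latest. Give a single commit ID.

After op 1 (commit): HEAD=main@B [main=B]
After op 2 (branch): HEAD=main@B [main=B work=B]
After op 3 (checkout): HEAD=work@B [main=B work=B]
After op 4 (checkout): HEAD=main@B [main=B work=B]
After op 5 (checkout): HEAD=work@B [main=B work=B]
After op 6 (merge): HEAD=work@C [main=B work=C]
After op 7 (commit): HEAD=work@D [main=B work=D]
After op 8 (reset): HEAD=work@C [main=B work=C]
ancestors(main=B): ['A', 'B']
ancestors(work=C): ['A', 'B', 'C']
common: ['A', 'B']

Answer: B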